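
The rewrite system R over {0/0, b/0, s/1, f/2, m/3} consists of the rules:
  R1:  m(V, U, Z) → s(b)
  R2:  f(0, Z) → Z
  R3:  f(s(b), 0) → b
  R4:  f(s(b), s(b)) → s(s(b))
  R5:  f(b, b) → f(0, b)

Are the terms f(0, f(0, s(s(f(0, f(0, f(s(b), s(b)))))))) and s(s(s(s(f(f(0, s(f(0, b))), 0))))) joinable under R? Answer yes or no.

Reduce t₁ = f(0, f(0, s(s(f(0, f(0, f(s(b), s(b)))))))):
1. f(0, f(0, s(s(f(0, f(0, f(s(b), s(b))))))))  →  f(0, s(s(f(0, f(0, f(s(b), s(b)))))))   [R2 at ε]
2. f(0, s(s(f(0, f(0, f(s(b), s(b)))))))  →  s(s(f(0, f(0, f(s(b), s(b))))))   [R2 at ε]
3. s(s(f(0, f(0, f(s(b), s(b))))))  →  s(s(f(0, f(s(b), s(b)))))   [R2 at 1.1]
4. s(s(f(0, f(s(b), s(b)))))  →  s(s(f(s(b), s(b))))   [R2 at 1.1]
5. s(s(f(s(b), s(b))))  →  s(s(s(s(b))))   [R4 at 1.1]

Reduce t₂ = s(s(s(s(f(f(0, s(f(0, b))), 0))))):
1. s(s(s(s(f(f(0, s(f(0, b))), 0)))))  →  s(s(s(s(f(s(f(0, b)), 0)))))   [R2 at 1.1.1.1.1]
2. s(s(s(s(f(s(f(0, b)), 0)))))  →  s(s(s(s(f(s(b), 0)))))   [R2 at 1.1.1.1.1.1]
3. s(s(s(s(f(s(b), 0)))))  →  s(s(s(s(b))))   [R3 at 1.1.1.1]

yes — NF(t₁) = s(s(s(s(b)))), NF(t₂) = s(s(s(s(b))))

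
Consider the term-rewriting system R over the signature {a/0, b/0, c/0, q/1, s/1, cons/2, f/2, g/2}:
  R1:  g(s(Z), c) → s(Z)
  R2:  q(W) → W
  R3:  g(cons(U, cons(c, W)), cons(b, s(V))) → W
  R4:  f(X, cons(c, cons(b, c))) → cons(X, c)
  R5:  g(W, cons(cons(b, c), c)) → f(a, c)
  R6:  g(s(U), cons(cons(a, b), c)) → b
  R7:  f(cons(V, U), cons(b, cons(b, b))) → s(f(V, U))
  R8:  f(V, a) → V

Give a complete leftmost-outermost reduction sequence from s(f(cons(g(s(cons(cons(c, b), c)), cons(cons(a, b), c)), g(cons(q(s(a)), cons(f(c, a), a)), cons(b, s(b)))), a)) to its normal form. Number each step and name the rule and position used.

s(cons(b, a))

1. s(f(cons(g(s(cons(cons(c, b), c)), cons(cons(a, b), c)), g(cons(q(s(a)), cons(f(c, a), a)), cons(b, s(b)))), a))  →  s(cons(g(s(cons(cons(c, b), c)), cons(cons(a, b), c)), g(cons(q(s(a)), cons(f(c, a), a)), cons(b, s(b)))))   [R8 at 1]
2. s(cons(g(s(cons(cons(c, b), c)), cons(cons(a, b), c)), g(cons(q(s(a)), cons(f(c, a), a)), cons(b, s(b)))))  →  s(cons(b, g(cons(q(s(a)), cons(f(c, a), a)), cons(b, s(b)))))   [R6 at 1.1]
3. s(cons(b, g(cons(q(s(a)), cons(f(c, a), a)), cons(b, s(b)))))  →  s(cons(b, g(cons(s(a), cons(f(c, a), a)), cons(b, s(b)))))   [R2 at 1.2.1.1]
4. s(cons(b, g(cons(s(a), cons(f(c, a), a)), cons(b, s(b)))))  →  s(cons(b, g(cons(s(a), cons(c, a)), cons(b, s(b)))))   [R8 at 1.2.1.2.1]
5. s(cons(b, g(cons(s(a), cons(c, a)), cons(b, s(b)))))  →  s(cons(b, a))   [R3 at 1.2]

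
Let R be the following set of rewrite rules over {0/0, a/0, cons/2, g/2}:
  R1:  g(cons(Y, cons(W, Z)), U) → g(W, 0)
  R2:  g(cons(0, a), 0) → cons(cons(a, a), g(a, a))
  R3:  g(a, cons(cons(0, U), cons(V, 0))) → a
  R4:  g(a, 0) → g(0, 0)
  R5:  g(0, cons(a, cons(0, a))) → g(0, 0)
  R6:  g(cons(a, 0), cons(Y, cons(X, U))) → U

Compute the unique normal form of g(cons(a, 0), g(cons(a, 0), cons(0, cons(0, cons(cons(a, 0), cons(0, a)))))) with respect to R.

a

1. g(cons(a, 0), g(cons(a, 0), cons(0, cons(0, cons(cons(a, 0), cons(0, a))))))  →  g(cons(a, 0), cons(cons(a, 0), cons(0, a)))   [R6 at 2]
2. g(cons(a, 0), cons(cons(a, 0), cons(0, a)))  →  a   [R6 at ε]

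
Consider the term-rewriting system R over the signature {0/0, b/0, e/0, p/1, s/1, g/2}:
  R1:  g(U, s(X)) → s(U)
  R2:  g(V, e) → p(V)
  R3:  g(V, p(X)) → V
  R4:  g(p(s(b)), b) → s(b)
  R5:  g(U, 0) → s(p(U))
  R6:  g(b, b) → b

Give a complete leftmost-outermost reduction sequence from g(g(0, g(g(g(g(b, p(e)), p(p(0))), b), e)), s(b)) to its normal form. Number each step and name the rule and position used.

1. g(g(0, g(g(g(g(b, p(e)), p(p(0))), b), e)), s(b))  →  s(g(0, g(g(g(g(b, p(e)), p(p(0))), b), e)))   [R1 at ε]
2. s(g(0, g(g(g(g(b, p(e)), p(p(0))), b), e)))  →  s(g(0, p(g(g(g(b, p(e)), p(p(0))), b))))   [R2 at 1.2]
3. s(g(0, p(g(g(g(b, p(e)), p(p(0))), b))))  →  s(0)   [R3 at 1]

s(0)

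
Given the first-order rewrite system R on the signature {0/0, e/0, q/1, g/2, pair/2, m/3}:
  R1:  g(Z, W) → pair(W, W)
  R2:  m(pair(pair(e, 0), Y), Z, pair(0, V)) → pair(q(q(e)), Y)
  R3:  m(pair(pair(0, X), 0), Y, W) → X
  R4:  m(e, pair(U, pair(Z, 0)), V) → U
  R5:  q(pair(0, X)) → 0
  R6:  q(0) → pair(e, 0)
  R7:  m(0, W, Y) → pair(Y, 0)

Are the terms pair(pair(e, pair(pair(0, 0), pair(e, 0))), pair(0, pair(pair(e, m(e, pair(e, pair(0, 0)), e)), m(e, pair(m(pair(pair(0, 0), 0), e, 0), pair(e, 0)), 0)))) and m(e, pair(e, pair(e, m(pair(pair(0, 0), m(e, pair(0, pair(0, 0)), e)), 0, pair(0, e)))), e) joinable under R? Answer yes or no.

Reduce t₁ = pair(pair(e, pair(pair(0, 0), pair(e, 0))), pair(0, pair(pair(e, m(e, pair(e, pair(0, 0)), e)), m(e, pair(m(pair(pair(0, 0), 0), e, 0), pair(e, 0)), 0)))):
1. pair(pair(e, pair(pair(0, 0), pair(e, 0))), pair(0, pair(pair(e, m(e, pair(e, pair(0, 0)), e)), m(e, pair(m(pair(pair(0, 0), 0), e, 0), pair(e, 0)), 0))))  →  pair(pair(e, pair(pair(0, 0), pair(e, 0))), pair(0, pair(pair(e, e), m(e, pair(m(pair(pair(0, 0), 0), e, 0), pair(e, 0)), 0))))   [R4 at 2.2.1.2]
2. pair(pair(e, pair(pair(0, 0), pair(e, 0))), pair(0, pair(pair(e, e), m(e, pair(m(pair(pair(0, 0), 0), e, 0), pair(e, 0)), 0))))  →  pair(pair(e, pair(pair(0, 0), pair(e, 0))), pair(0, pair(pair(e, e), m(pair(pair(0, 0), 0), e, 0))))   [R4 at 2.2.2]
3. pair(pair(e, pair(pair(0, 0), pair(e, 0))), pair(0, pair(pair(e, e), m(pair(pair(0, 0), 0), e, 0))))  →  pair(pair(e, pair(pair(0, 0), pair(e, 0))), pair(0, pair(pair(e, e), 0)))   [R3 at 2.2.2]

Reduce t₂ = m(e, pair(e, pair(e, m(pair(pair(0, 0), m(e, pair(0, pair(0, 0)), e)), 0, pair(0, e)))), e):
1. m(e, pair(e, pair(e, m(pair(pair(0, 0), m(e, pair(0, pair(0, 0)), e)), 0, pair(0, e)))), e)  →  m(e, pair(e, pair(e, m(pair(pair(0, 0), 0), 0, pair(0, e)))), e)   [R4 at 2.2.2.1.2]
2. m(e, pair(e, pair(e, m(pair(pair(0, 0), 0), 0, pair(0, e)))), e)  →  m(e, pair(e, pair(e, 0)), e)   [R3 at 2.2.2]
3. m(e, pair(e, pair(e, 0)), e)  →  e   [R4 at ε]

no — NF(t₁) = pair(pair(e, pair(pair(0, 0), pair(e, 0))), pair(0, pair(pair(e, e), 0))), NF(t₂) = e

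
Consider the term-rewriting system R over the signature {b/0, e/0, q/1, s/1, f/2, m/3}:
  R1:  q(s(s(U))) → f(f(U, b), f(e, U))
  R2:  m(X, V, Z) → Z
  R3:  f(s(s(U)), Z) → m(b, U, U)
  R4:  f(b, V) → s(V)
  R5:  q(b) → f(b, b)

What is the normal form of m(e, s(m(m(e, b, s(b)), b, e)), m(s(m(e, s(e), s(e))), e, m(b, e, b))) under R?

1. m(e, s(m(m(e, b, s(b)), b, e)), m(s(m(e, s(e), s(e))), e, m(b, e, b)))  →  m(s(m(e, s(e), s(e))), e, m(b, e, b))   [R2 at ε]
2. m(s(m(e, s(e), s(e))), e, m(b, e, b))  →  m(b, e, b)   [R2 at ε]
3. m(b, e, b)  →  b   [R2 at ε]

b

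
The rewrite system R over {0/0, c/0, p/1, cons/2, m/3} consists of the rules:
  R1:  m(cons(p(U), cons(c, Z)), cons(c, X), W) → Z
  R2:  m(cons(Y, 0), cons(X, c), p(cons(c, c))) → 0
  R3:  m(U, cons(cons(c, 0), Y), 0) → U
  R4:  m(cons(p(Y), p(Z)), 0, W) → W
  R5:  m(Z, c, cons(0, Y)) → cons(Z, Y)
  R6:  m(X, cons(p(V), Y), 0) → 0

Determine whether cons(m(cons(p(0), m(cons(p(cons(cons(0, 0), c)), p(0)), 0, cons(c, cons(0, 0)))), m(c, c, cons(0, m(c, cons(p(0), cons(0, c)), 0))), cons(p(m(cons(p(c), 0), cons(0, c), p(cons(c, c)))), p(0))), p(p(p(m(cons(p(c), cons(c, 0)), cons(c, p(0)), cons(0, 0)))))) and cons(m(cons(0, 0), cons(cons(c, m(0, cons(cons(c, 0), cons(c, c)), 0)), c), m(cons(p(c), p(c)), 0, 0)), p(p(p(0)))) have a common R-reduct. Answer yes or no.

yes — NF(t₁) = cons(cons(0, 0), p(p(p(0)))), NF(t₂) = cons(cons(0, 0), p(p(p(0))))

Reduce t₁ = cons(m(cons(p(0), m(cons(p(cons(cons(0, 0), c)), p(0)), 0, cons(c, cons(0, 0)))), m(c, c, cons(0, m(c, cons(p(0), cons(0, c)), 0))), cons(p(m(cons(p(c), 0), cons(0, c), p(cons(c, c)))), p(0))), p(p(p(m(cons(p(c), cons(c, 0)), cons(c, p(0)), cons(0, 0)))))):
1. cons(m(cons(p(0), m(cons(p(cons(cons(0, 0), c)), p(0)), 0, cons(c, cons(0, 0)))), m(c, c, cons(0, m(c, cons(p(0), cons(0, c)), 0))), cons(p(m(cons(p(c), 0), cons(0, c), p(cons(c, c)))), p(0))), p(p(p(m(cons(p(c), cons(c, 0)), cons(c, p(0)), cons(0, 0))))))  →  cons(m(cons(p(0), cons(c, cons(0, 0))), m(c, c, cons(0, m(c, cons(p(0), cons(0, c)), 0))), cons(p(m(cons(p(c), 0), cons(0, c), p(cons(c, c)))), p(0))), p(p(p(m(cons(p(c), cons(c, 0)), cons(c, p(0)), cons(0, 0))))))   [R4 at 1.1.2]
2. cons(m(cons(p(0), cons(c, cons(0, 0))), m(c, c, cons(0, m(c, cons(p(0), cons(0, c)), 0))), cons(p(m(cons(p(c), 0), cons(0, c), p(cons(c, c)))), p(0))), p(p(p(m(cons(p(c), cons(c, 0)), cons(c, p(0)), cons(0, 0))))))  →  cons(m(cons(p(0), cons(c, cons(0, 0))), cons(c, m(c, cons(p(0), cons(0, c)), 0)), cons(p(m(cons(p(c), 0), cons(0, c), p(cons(c, c)))), p(0))), p(p(p(m(cons(p(c), cons(c, 0)), cons(c, p(0)), cons(0, 0))))))   [R5 at 1.2]
3. cons(m(cons(p(0), cons(c, cons(0, 0))), cons(c, m(c, cons(p(0), cons(0, c)), 0)), cons(p(m(cons(p(c), 0), cons(0, c), p(cons(c, c)))), p(0))), p(p(p(m(cons(p(c), cons(c, 0)), cons(c, p(0)), cons(0, 0))))))  →  cons(cons(0, 0), p(p(p(m(cons(p(c), cons(c, 0)), cons(c, p(0)), cons(0, 0))))))   [R1 at 1]
4. cons(cons(0, 0), p(p(p(m(cons(p(c), cons(c, 0)), cons(c, p(0)), cons(0, 0))))))  →  cons(cons(0, 0), p(p(p(0))))   [R1 at 2.1.1.1]

Reduce t₂ = cons(m(cons(0, 0), cons(cons(c, m(0, cons(cons(c, 0), cons(c, c)), 0)), c), m(cons(p(c), p(c)), 0, 0)), p(p(p(0)))):
1. cons(m(cons(0, 0), cons(cons(c, m(0, cons(cons(c, 0), cons(c, c)), 0)), c), m(cons(p(c), p(c)), 0, 0)), p(p(p(0))))  →  cons(m(cons(0, 0), cons(cons(c, 0), c), m(cons(p(c), p(c)), 0, 0)), p(p(p(0))))   [R3 at 1.2.1.2]
2. cons(m(cons(0, 0), cons(cons(c, 0), c), m(cons(p(c), p(c)), 0, 0)), p(p(p(0))))  →  cons(m(cons(0, 0), cons(cons(c, 0), c), 0), p(p(p(0))))   [R4 at 1.3]
3. cons(m(cons(0, 0), cons(cons(c, 0), c), 0), p(p(p(0))))  →  cons(cons(0, 0), p(p(p(0))))   [R3 at 1]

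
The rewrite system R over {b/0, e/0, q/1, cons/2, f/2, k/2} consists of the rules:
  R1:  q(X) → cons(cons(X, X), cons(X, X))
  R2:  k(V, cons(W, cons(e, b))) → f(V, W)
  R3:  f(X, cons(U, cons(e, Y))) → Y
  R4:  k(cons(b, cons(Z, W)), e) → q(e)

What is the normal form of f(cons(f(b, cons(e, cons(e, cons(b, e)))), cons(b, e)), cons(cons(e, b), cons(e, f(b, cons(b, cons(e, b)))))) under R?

b

1. f(cons(f(b, cons(e, cons(e, cons(b, e)))), cons(b, e)), cons(cons(e, b), cons(e, f(b, cons(b, cons(e, b))))))  →  f(b, cons(b, cons(e, b)))   [R3 at ε]
2. f(b, cons(b, cons(e, b)))  →  b   [R3 at ε]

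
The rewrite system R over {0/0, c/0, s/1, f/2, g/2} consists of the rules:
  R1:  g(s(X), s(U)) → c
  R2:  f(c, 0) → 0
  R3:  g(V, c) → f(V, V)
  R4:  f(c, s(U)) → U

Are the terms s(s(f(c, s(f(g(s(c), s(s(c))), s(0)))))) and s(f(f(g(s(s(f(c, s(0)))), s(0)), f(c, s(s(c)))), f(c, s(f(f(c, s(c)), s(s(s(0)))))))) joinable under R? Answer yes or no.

yes — NF(t₁) = s(s(0)), NF(t₂) = s(s(0))

Reduce t₁ = s(s(f(c, s(f(g(s(c), s(s(c))), s(0)))))):
1. s(s(f(c, s(f(g(s(c), s(s(c))), s(0))))))  →  s(s(f(g(s(c), s(s(c))), s(0))))   [R4 at 1.1]
2. s(s(f(g(s(c), s(s(c))), s(0))))  →  s(s(f(c, s(0))))   [R1 at 1.1.1]
3. s(s(f(c, s(0))))  →  s(s(0))   [R4 at 1.1]

Reduce t₂ = s(f(f(g(s(s(f(c, s(0)))), s(0)), f(c, s(s(c)))), f(c, s(f(f(c, s(c)), s(s(s(0)))))))):
1. s(f(f(g(s(s(f(c, s(0)))), s(0)), f(c, s(s(c)))), f(c, s(f(f(c, s(c)), s(s(s(0))))))))  →  s(f(f(c, f(c, s(s(c)))), f(c, s(f(f(c, s(c)), s(s(s(0))))))))   [R1 at 1.1.1]
2. s(f(f(c, f(c, s(s(c)))), f(c, s(f(f(c, s(c)), s(s(s(0))))))))  →  s(f(f(c, s(c)), f(c, s(f(f(c, s(c)), s(s(s(0))))))))   [R4 at 1.1.2]
3. s(f(f(c, s(c)), f(c, s(f(f(c, s(c)), s(s(s(0))))))))  →  s(f(c, f(c, s(f(f(c, s(c)), s(s(s(0))))))))   [R4 at 1.1]
4. s(f(c, f(c, s(f(f(c, s(c)), s(s(s(0))))))))  →  s(f(c, f(f(c, s(c)), s(s(s(0))))))   [R4 at 1.2]
5. s(f(c, f(f(c, s(c)), s(s(s(0))))))  →  s(f(c, f(c, s(s(s(0))))))   [R4 at 1.2.1]
6. s(f(c, f(c, s(s(s(0))))))  →  s(f(c, s(s(0))))   [R4 at 1.2]
7. s(f(c, s(s(0))))  →  s(s(0))   [R4 at 1]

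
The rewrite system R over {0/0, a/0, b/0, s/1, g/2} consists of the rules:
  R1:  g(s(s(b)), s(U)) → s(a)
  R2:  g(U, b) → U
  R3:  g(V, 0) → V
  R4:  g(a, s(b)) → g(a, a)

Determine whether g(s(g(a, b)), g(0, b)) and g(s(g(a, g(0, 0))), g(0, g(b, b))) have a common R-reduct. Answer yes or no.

yes — NF(t₁) = s(a), NF(t₂) = s(a)

Reduce t₁ = g(s(g(a, b)), g(0, b)):
1. g(s(g(a, b)), g(0, b))  →  g(s(a), g(0, b))   [R2 at 1.1]
2. g(s(a), g(0, b))  →  g(s(a), 0)   [R2 at 2]
3. g(s(a), 0)  →  s(a)   [R3 at ε]

Reduce t₂ = g(s(g(a, g(0, 0))), g(0, g(b, b))):
1. g(s(g(a, g(0, 0))), g(0, g(b, b)))  →  g(s(g(a, 0)), g(0, g(b, b)))   [R3 at 1.1.2]
2. g(s(g(a, 0)), g(0, g(b, b)))  →  g(s(a), g(0, g(b, b)))   [R3 at 1.1]
3. g(s(a), g(0, g(b, b)))  →  g(s(a), g(0, b))   [R2 at 2.2]
4. g(s(a), g(0, b))  →  g(s(a), 0)   [R2 at 2]
5. g(s(a), 0)  →  s(a)   [R3 at ε]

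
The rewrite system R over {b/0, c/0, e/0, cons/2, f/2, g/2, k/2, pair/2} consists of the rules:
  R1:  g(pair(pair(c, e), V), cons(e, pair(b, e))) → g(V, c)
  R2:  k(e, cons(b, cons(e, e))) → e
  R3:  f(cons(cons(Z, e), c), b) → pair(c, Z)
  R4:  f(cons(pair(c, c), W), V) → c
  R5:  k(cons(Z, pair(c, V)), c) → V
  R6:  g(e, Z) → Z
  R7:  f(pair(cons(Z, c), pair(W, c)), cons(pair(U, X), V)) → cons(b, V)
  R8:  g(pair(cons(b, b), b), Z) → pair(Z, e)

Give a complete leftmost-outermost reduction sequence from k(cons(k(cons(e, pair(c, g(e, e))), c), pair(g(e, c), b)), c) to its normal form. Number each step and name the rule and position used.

1. k(cons(k(cons(e, pair(c, g(e, e))), c), pair(g(e, c), b)), c)  →  k(cons(g(e, e), pair(g(e, c), b)), c)   [R5 at 1.1]
2. k(cons(g(e, e), pair(g(e, c), b)), c)  →  k(cons(e, pair(g(e, c), b)), c)   [R6 at 1.1]
3. k(cons(e, pair(g(e, c), b)), c)  →  k(cons(e, pair(c, b)), c)   [R6 at 1.2.1]
4. k(cons(e, pair(c, b)), c)  →  b   [R5 at ε]

b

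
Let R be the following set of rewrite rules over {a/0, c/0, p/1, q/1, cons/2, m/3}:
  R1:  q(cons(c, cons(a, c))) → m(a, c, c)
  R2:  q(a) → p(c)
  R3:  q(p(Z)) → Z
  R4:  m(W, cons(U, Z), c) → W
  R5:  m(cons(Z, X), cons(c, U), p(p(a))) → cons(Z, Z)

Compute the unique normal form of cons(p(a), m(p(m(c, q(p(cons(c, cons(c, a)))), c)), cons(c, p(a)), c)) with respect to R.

cons(p(a), p(c))

1. cons(p(a), m(p(m(c, q(p(cons(c, cons(c, a)))), c)), cons(c, p(a)), c))  →  cons(p(a), p(m(c, q(p(cons(c, cons(c, a)))), c)))   [R4 at 2]
2. cons(p(a), p(m(c, q(p(cons(c, cons(c, a)))), c)))  →  cons(p(a), p(m(c, cons(c, cons(c, a)), c)))   [R3 at 2.1.2]
3. cons(p(a), p(m(c, cons(c, cons(c, a)), c)))  →  cons(p(a), p(c))   [R4 at 2.1]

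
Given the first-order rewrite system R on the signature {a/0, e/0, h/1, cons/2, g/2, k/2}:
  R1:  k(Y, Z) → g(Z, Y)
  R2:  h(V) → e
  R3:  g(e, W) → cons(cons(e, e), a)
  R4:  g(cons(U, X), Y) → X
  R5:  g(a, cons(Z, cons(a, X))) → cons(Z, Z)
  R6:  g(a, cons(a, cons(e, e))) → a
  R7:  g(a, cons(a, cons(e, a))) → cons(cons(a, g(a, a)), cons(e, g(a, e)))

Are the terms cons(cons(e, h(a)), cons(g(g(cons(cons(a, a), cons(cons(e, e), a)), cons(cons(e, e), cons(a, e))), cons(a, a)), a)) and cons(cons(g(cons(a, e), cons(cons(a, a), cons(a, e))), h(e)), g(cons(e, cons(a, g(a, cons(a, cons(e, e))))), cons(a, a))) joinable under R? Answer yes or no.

Reduce t₁ = cons(cons(e, h(a)), cons(g(g(cons(cons(a, a), cons(cons(e, e), a)), cons(cons(e, e), cons(a, e))), cons(a, a)), a)):
1. cons(cons(e, h(a)), cons(g(g(cons(cons(a, a), cons(cons(e, e), a)), cons(cons(e, e), cons(a, e))), cons(a, a)), a))  →  cons(cons(e, e), cons(g(g(cons(cons(a, a), cons(cons(e, e), a)), cons(cons(e, e), cons(a, e))), cons(a, a)), a))   [R2 at 1.2]
2. cons(cons(e, e), cons(g(g(cons(cons(a, a), cons(cons(e, e), a)), cons(cons(e, e), cons(a, e))), cons(a, a)), a))  →  cons(cons(e, e), cons(g(cons(cons(e, e), a), cons(a, a)), a))   [R4 at 2.1.1]
3. cons(cons(e, e), cons(g(cons(cons(e, e), a), cons(a, a)), a))  →  cons(cons(e, e), cons(a, a))   [R4 at 2.1]

Reduce t₂ = cons(cons(g(cons(a, e), cons(cons(a, a), cons(a, e))), h(e)), g(cons(e, cons(a, g(a, cons(a, cons(e, e))))), cons(a, a))):
1. cons(cons(g(cons(a, e), cons(cons(a, a), cons(a, e))), h(e)), g(cons(e, cons(a, g(a, cons(a, cons(e, e))))), cons(a, a)))  →  cons(cons(e, h(e)), g(cons(e, cons(a, g(a, cons(a, cons(e, e))))), cons(a, a)))   [R4 at 1.1]
2. cons(cons(e, h(e)), g(cons(e, cons(a, g(a, cons(a, cons(e, e))))), cons(a, a)))  →  cons(cons(e, e), g(cons(e, cons(a, g(a, cons(a, cons(e, e))))), cons(a, a)))   [R2 at 1.2]
3. cons(cons(e, e), g(cons(e, cons(a, g(a, cons(a, cons(e, e))))), cons(a, a)))  →  cons(cons(e, e), cons(a, g(a, cons(a, cons(e, e)))))   [R4 at 2]
4. cons(cons(e, e), cons(a, g(a, cons(a, cons(e, e)))))  →  cons(cons(e, e), cons(a, a))   [R6 at 2.2]

yes — NF(t₁) = cons(cons(e, e), cons(a, a)), NF(t₂) = cons(cons(e, e), cons(a, a))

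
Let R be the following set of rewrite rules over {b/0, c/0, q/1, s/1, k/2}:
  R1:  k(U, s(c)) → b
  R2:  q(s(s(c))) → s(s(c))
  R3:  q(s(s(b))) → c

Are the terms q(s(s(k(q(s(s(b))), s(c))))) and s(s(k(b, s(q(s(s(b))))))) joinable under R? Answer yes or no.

Reduce t₁ = q(s(s(k(q(s(s(b))), s(c))))):
1. q(s(s(k(q(s(s(b))), s(c)))))  →  q(s(s(b)))   [R1 at 1.1.1]
2. q(s(s(b)))  →  c   [R3 at ε]

Reduce t₂ = s(s(k(b, s(q(s(s(b))))))):
1. s(s(k(b, s(q(s(s(b)))))))  →  s(s(k(b, s(c))))   [R3 at 1.1.2.1]
2. s(s(k(b, s(c))))  →  s(s(b))   [R1 at 1.1]

no — NF(t₁) = c, NF(t₂) = s(s(b))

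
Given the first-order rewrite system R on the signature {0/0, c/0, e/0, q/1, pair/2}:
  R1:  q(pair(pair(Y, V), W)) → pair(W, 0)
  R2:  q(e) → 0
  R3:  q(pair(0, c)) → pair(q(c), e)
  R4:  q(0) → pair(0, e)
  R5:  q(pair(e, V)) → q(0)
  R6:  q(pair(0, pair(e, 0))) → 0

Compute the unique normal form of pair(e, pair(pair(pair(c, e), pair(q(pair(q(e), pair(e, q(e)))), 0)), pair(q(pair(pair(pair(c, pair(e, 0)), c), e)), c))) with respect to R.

1. pair(e, pair(pair(pair(c, e), pair(q(pair(q(e), pair(e, q(e)))), 0)), pair(q(pair(pair(pair(c, pair(e, 0)), c), e)), c)))  →  pair(e, pair(pair(pair(c, e), pair(q(pair(0, pair(e, q(e)))), 0)), pair(q(pair(pair(pair(c, pair(e, 0)), c), e)), c)))   [R2 at 2.1.2.1.1.1]
2. pair(e, pair(pair(pair(c, e), pair(q(pair(0, pair(e, q(e)))), 0)), pair(q(pair(pair(pair(c, pair(e, 0)), c), e)), c)))  →  pair(e, pair(pair(pair(c, e), pair(q(pair(0, pair(e, 0))), 0)), pair(q(pair(pair(pair(c, pair(e, 0)), c), e)), c)))   [R2 at 2.1.2.1.1.2.2]
3. pair(e, pair(pair(pair(c, e), pair(q(pair(0, pair(e, 0))), 0)), pair(q(pair(pair(pair(c, pair(e, 0)), c), e)), c)))  →  pair(e, pair(pair(pair(c, e), pair(0, 0)), pair(q(pair(pair(pair(c, pair(e, 0)), c), e)), c)))   [R6 at 2.1.2.1]
4. pair(e, pair(pair(pair(c, e), pair(0, 0)), pair(q(pair(pair(pair(c, pair(e, 0)), c), e)), c)))  →  pair(e, pair(pair(pair(c, e), pair(0, 0)), pair(pair(e, 0), c)))   [R1 at 2.2.1]

pair(e, pair(pair(pair(c, e), pair(0, 0)), pair(pair(e, 0), c)))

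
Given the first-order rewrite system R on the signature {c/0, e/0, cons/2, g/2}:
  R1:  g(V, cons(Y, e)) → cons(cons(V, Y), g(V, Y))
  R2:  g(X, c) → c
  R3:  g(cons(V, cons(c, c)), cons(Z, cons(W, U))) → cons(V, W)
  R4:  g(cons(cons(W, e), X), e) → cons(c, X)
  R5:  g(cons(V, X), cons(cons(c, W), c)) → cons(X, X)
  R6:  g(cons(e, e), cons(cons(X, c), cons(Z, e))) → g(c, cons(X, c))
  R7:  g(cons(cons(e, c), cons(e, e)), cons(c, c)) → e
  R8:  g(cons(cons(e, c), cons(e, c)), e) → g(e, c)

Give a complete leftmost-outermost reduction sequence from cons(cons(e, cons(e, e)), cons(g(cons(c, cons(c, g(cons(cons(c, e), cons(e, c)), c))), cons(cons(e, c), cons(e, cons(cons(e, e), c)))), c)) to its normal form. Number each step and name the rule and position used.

cons(cons(e, cons(e, e)), cons(cons(c, e), c))

1. cons(cons(e, cons(e, e)), cons(g(cons(c, cons(c, g(cons(cons(c, e), cons(e, c)), c))), cons(cons(e, c), cons(e, cons(cons(e, e), c)))), c))  →  cons(cons(e, cons(e, e)), cons(g(cons(c, cons(c, c)), cons(cons(e, c), cons(e, cons(cons(e, e), c)))), c))   [R2 at 2.1.1.2.2]
2. cons(cons(e, cons(e, e)), cons(g(cons(c, cons(c, c)), cons(cons(e, c), cons(e, cons(cons(e, e), c)))), c))  →  cons(cons(e, cons(e, e)), cons(cons(c, e), c))   [R3 at 2.1]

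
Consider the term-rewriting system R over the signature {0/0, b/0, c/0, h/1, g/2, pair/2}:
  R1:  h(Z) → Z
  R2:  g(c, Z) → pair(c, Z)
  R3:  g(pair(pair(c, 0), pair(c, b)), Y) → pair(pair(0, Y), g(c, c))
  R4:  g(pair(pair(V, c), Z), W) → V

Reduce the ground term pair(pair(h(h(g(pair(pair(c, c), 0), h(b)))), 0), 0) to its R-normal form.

pair(pair(c, 0), 0)

1. pair(pair(h(h(g(pair(pair(c, c), 0), h(b)))), 0), 0)  →  pair(pair(h(g(pair(pair(c, c), 0), h(b))), 0), 0)   [R1 at 1.1]
2. pair(pair(h(g(pair(pair(c, c), 0), h(b))), 0), 0)  →  pair(pair(g(pair(pair(c, c), 0), h(b)), 0), 0)   [R1 at 1.1]
3. pair(pair(g(pair(pair(c, c), 0), h(b)), 0), 0)  →  pair(pair(c, 0), 0)   [R4 at 1.1]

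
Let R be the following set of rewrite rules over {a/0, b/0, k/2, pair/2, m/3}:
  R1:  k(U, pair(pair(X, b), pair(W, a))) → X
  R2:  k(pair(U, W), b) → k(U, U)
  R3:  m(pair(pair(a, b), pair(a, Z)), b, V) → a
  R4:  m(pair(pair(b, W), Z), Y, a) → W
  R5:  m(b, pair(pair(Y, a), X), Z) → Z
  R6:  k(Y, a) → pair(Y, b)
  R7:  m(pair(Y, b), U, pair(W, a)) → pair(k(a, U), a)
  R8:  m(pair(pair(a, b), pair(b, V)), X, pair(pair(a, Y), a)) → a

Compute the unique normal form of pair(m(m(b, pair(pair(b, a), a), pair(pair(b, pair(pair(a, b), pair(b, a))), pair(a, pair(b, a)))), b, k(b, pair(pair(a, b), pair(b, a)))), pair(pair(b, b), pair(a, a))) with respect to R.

pair(pair(pair(a, b), pair(b, a)), pair(pair(b, b), pair(a, a)))

1. pair(m(m(b, pair(pair(b, a), a), pair(pair(b, pair(pair(a, b), pair(b, a))), pair(a, pair(b, a)))), b, k(b, pair(pair(a, b), pair(b, a)))), pair(pair(b, b), pair(a, a)))  →  pair(m(pair(pair(b, pair(pair(a, b), pair(b, a))), pair(a, pair(b, a))), b, k(b, pair(pair(a, b), pair(b, a)))), pair(pair(b, b), pair(a, a)))   [R5 at 1.1]
2. pair(m(pair(pair(b, pair(pair(a, b), pair(b, a))), pair(a, pair(b, a))), b, k(b, pair(pair(a, b), pair(b, a)))), pair(pair(b, b), pair(a, a)))  →  pair(m(pair(pair(b, pair(pair(a, b), pair(b, a))), pair(a, pair(b, a))), b, a), pair(pair(b, b), pair(a, a)))   [R1 at 1.3]
3. pair(m(pair(pair(b, pair(pair(a, b), pair(b, a))), pair(a, pair(b, a))), b, a), pair(pair(b, b), pair(a, a)))  →  pair(pair(pair(a, b), pair(b, a)), pair(pair(b, b), pair(a, a)))   [R4 at 1]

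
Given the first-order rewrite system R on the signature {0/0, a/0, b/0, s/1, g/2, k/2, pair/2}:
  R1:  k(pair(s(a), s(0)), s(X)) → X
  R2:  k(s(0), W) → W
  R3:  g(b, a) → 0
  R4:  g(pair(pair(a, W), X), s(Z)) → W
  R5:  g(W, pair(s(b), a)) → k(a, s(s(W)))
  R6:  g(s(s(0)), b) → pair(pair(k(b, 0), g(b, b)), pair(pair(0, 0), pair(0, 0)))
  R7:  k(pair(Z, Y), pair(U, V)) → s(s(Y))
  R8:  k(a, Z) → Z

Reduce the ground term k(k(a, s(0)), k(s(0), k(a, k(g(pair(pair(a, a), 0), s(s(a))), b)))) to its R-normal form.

b

1. k(k(a, s(0)), k(s(0), k(a, k(g(pair(pair(a, a), 0), s(s(a))), b))))  →  k(s(0), k(s(0), k(a, k(g(pair(pair(a, a), 0), s(s(a))), b))))   [R8 at 1]
2. k(s(0), k(s(0), k(a, k(g(pair(pair(a, a), 0), s(s(a))), b))))  →  k(s(0), k(a, k(g(pair(pair(a, a), 0), s(s(a))), b)))   [R2 at ε]
3. k(s(0), k(a, k(g(pair(pair(a, a), 0), s(s(a))), b)))  →  k(a, k(g(pair(pair(a, a), 0), s(s(a))), b))   [R2 at ε]
4. k(a, k(g(pair(pair(a, a), 0), s(s(a))), b))  →  k(g(pair(pair(a, a), 0), s(s(a))), b)   [R8 at ε]
5. k(g(pair(pair(a, a), 0), s(s(a))), b)  →  k(a, b)   [R4 at 1]
6. k(a, b)  →  b   [R8 at ε]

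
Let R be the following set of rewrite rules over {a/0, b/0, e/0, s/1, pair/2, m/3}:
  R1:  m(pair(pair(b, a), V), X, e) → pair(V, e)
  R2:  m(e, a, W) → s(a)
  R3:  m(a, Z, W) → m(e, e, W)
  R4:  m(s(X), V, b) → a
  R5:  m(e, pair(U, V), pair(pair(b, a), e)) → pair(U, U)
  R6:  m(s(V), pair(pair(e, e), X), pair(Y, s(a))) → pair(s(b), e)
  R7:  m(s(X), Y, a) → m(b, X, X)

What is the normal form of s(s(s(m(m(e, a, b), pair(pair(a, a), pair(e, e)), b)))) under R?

1. s(s(s(m(m(e, a, b), pair(pair(a, a), pair(e, e)), b))))  →  s(s(s(m(s(a), pair(pair(a, a), pair(e, e)), b))))   [R2 at 1.1.1.1]
2. s(s(s(m(s(a), pair(pair(a, a), pair(e, e)), b))))  →  s(s(s(a)))   [R4 at 1.1.1]

s(s(s(a)))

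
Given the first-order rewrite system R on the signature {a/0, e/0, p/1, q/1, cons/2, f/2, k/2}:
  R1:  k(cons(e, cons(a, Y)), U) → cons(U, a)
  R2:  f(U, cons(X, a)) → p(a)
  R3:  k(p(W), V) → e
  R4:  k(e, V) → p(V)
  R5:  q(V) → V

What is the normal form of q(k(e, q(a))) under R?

p(a)

1. q(k(e, q(a)))  →  k(e, q(a))   [R5 at ε]
2. k(e, q(a))  →  p(q(a))   [R4 at ε]
3. p(q(a))  →  p(a)   [R5 at 1]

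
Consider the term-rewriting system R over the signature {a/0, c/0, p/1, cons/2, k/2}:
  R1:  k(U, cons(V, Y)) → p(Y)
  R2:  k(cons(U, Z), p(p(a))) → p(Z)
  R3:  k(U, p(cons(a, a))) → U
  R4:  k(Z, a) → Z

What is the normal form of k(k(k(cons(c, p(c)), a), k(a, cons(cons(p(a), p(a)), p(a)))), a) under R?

1. k(k(k(cons(c, p(c)), a), k(a, cons(cons(p(a), p(a)), p(a)))), a)  →  k(k(cons(c, p(c)), a), k(a, cons(cons(p(a), p(a)), p(a))))   [R4 at ε]
2. k(k(cons(c, p(c)), a), k(a, cons(cons(p(a), p(a)), p(a))))  →  k(cons(c, p(c)), k(a, cons(cons(p(a), p(a)), p(a))))   [R4 at 1]
3. k(cons(c, p(c)), k(a, cons(cons(p(a), p(a)), p(a))))  →  k(cons(c, p(c)), p(p(a)))   [R1 at 2]
4. k(cons(c, p(c)), p(p(a)))  →  p(p(c))   [R2 at ε]

p(p(c))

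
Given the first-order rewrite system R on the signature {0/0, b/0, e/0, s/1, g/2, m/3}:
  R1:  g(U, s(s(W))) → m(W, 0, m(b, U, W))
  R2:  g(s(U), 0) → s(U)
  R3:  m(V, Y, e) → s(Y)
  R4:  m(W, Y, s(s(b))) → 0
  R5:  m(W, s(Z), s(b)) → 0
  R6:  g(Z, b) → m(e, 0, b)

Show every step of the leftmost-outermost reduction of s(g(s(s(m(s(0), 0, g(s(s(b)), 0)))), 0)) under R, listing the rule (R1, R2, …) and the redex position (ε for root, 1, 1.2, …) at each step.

1. s(g(s(s(m(s(0), 0, g(s(s(b)), 0)))), 0))  →  s(s(s(m(s(0), 0, g(s(s(b)), 0)))))   [R2 at 1]
2. s(s(s(m(s(0), 0, g(s(s(b)), 0)))))  →  s(s(s(m(s(0), 0, s(s(b))))))   [R2 at 1.1.1.3]
3. s(s(s(m(s(0), 0, s(s(b))))))  →  s(s(s(0)))   [R4 at 1.1.1]

s(s(s(0)))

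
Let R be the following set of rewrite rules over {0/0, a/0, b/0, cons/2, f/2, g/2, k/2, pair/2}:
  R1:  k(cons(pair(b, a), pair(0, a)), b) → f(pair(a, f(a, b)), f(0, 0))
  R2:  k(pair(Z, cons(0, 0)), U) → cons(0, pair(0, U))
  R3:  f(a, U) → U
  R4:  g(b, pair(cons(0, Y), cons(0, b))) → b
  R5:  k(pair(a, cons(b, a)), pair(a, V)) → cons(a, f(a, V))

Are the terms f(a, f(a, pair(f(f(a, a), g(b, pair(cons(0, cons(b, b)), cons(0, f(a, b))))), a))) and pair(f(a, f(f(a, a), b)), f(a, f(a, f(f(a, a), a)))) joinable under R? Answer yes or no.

yes — NF(t₁) = pair(b, a), NF(t₂) = pair(b, a)

Reduce t₁ = f(a, f(a, pair(f(f(a, a), g(b, pair(cons(0, cons(b, b)), cons(0, f(a, b))))), a))):
1. f(a, f(a, pair(f(f(a, a), g(b, pair(cons(0, cons(b, b)), cons(0, f(a, b))))), a)))  →  f(a, pair(f(f(a, a), g(b, pair(cons(0, cons(b, b)), cons(0, f(a, b))))), a))   [R3 at ε]
2. f(a, pair(f(f(a, a), g(b, pair(cons(0, cons(b, b)), cons(0, f(a, b))))), a))  →  pair(f(f(a, a), g(b, pair(cons(0, cons(b, b)), cons(0, f(a, b))))), a)   [R3 at ε]
3. pair(f(f(a, a), g(b, pair(cons(0, cons(b, b)), cons(0, f(a, b))))), a)  →  pair(f(a, g(b, pair(cons(0, cons(b, b)), cons(0, f(a, b))))), a)   [R3 at 1.1]
4. pair(f(a, g(b, pair(cons(0, cons(b, b)), cons(0, f(a, b))))), a)  →  pair(g(b, pair(cons(0, cons(b, b)), cons(0, f(a, b)))), a)   [R3 at 1]
5. pair(g(b, pair(cons(0, cons(b, b)), cons(0, f(a, b)))), a)  →  pair(g(b, pair(cons(0, cons(b, b)), cons(0, b))), a)   [R3 at 1.2.2.2]
6. pair(g(b, pair(cons(0, cons(b, b)), cons(0, b))), a)  →  pair(b, a)   [R4 at 1]

Reduce t₂ = pair(f(a, f(f(a, a), b)), f(a, f(a, f(f(a, a), a)))):
1. pair(f(a, f(f(a, a), b)), f(a, f(a, f(f(a, a), a))))  →  pair(f(f(a, a), b), f(a, f(a, f(f(a, a), a))))   [R3 at 1]
2. pair(f(f(a, a), b), f(a, f(a, f(f(a, a), a))))  →  pair(f(a, b), f(a, f(a, f(f(a, a), a))))   [R3 at 1.1]
3. pair(f(a, b), f(a, f(a, f(f(a, a), a))))  →  pair(b, f(a, f(a, f(f(a, a), a))))   [R3 at 1]
4. pair(b, f(a, f(a, f(f(a, a), a))))  →  pair(b, f(a, f(f(a, a), a)))   [R3 at 2]
5. pair(b, f(a, f(f(a, a), a)))  →  pair(b, f(f(a, a), a))   [R3 at 2]
6. pair(b, f(f(a, a), a))  →  pair(b, f(a, a))   [R3 at 2.1]
7. pair(b, f(a, a))  →  pair(b, a)   [R3 at 2]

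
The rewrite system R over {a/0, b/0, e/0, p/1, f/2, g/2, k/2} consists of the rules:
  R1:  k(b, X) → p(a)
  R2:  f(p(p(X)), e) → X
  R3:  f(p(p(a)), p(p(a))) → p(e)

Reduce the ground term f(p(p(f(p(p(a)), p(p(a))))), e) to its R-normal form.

1. f(p(p(f(p(p(a)), p(p(a))))), e)  →  f(p(p(a)), p(p(a)))   [R2 at ε]
2. f(p(p(a)), p(p(a)))  →  p(e)   [R3 at ε]

p(e)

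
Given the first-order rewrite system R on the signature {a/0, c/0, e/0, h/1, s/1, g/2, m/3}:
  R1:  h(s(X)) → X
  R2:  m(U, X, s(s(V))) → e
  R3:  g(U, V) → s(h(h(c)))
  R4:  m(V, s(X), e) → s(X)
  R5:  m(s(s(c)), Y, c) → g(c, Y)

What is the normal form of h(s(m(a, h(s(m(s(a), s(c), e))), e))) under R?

s(c)

1. h(s(m(a, h(s(m(s(a), s(c), e))), e)))  →  m(a, h(s(m(s(a), s(c), e))), e)   [R1 at ε]
2. m(a, h(s(m(s(a), s(c), e))), e)  →  m(a, m(s(a), s(c), e), e)   [R1 at 2]
3. m(a, m(s(a), s(c), e), e)  →  m(a, s(c), e)   [R4 at 2]
4. m(a, s(c), e)  →  s(c)   [R4 at ε]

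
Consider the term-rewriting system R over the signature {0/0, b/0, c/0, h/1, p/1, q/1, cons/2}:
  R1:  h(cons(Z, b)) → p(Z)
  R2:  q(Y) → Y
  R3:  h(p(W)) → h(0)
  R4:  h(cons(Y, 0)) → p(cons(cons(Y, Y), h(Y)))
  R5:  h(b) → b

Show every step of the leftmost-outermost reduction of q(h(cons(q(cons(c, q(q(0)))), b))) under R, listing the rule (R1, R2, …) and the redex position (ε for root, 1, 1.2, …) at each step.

p(cons(c, 0))

1. q(h(cons(q(cons(c, q(q(0)))), b)))  →  h(cons(q(cons(c, q(q(0)))), b))   [R2 at ε]
2. h(cons(q(cons(c, q(q(0)))), b))  →  p(q(cons(c, q(q(0)))))   [R1 at ε]
3. p(q(cons(c, q(q(0)))))  →  p(cons(c, q(q(0))))   [R2 at 1]
4. p(cons(c, q(q(0))))  →  p(cons(c, q(0)))   [R2 at 1.2]
5. p(cons(c, q(0)))  →  p(cons(c, 0))   [R2 at 1.2]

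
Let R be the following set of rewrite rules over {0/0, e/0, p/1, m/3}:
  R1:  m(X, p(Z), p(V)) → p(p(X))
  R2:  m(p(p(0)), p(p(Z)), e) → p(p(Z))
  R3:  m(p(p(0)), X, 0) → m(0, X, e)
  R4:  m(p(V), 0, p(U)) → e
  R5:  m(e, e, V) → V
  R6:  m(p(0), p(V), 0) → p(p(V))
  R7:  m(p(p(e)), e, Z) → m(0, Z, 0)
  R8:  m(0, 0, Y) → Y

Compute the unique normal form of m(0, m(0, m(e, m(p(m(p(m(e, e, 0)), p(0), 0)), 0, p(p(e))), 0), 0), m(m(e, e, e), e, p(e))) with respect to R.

1. m(0, m(0, m(e, m(p(m(p(m(e, e, 0)), p(0), 0)), 0, p(p(e))), 0), 0), m(m(e, e, e), e, p(e)))  →  m(0, m(0, m(e, e, 0), 0), m(m(e, e, e), e, p(e)))   [R4 at 2.2.2]
2. m(0, m(0, m(e, e, 0), 0), m(m(e, e, e), e, p(e)))  →  m(0, m(0, 0, 0), m(m(e, e, e), e, p(e)))   [R5 at 2.2]
3. m(0, m(0, 0, 0), m(m(e, e, e), e, p(e)))  →  m(0, 0, m(m(e, e, e), e, p(e)))   [R8 at 2]
4. m(0, 0, m(m(e, e, e), e, p(e)))  →  m(m(e, e, e), e, p(e))   [R8 at ε]
5. m(m(e, e, e), e, p(e))  →  m(e, e, p(e))   [R5 at 1]
6. m(e, e, p(e))  →  p(e)   [R5 at ε]

p(e)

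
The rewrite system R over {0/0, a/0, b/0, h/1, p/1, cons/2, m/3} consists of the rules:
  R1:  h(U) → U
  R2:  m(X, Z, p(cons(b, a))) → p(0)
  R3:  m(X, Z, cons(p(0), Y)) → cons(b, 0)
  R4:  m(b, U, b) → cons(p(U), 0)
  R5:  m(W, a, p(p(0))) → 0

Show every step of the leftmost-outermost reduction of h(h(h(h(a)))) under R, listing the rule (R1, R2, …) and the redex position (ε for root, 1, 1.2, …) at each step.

1. h(h(h(h(a))))  →  h(h(h(a)))   [R1 at ε]
2. h(h(h(a)))  →  h(h(a))   [R1 at ε]
3. h(h(a))  →  h(a)   [R1 at ε]
4. h(a)  →  a   [R1 at ε]

a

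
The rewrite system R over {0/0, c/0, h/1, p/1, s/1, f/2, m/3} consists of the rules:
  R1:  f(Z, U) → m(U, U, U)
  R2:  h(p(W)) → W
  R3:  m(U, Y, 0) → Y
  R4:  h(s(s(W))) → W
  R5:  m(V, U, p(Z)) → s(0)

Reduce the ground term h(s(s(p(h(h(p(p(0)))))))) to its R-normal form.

p(0)

1. h(s(s(p(h(h(p(p(0))))))))  →  p(h(h(p(p(0)))))   [R4 at ε]
2. p(h(h(p(p(0)))))  →  p(h(p(0)))   [R2 at 1.1]
3. p(h(p(0)))  →  p(0)   [R2 at 1]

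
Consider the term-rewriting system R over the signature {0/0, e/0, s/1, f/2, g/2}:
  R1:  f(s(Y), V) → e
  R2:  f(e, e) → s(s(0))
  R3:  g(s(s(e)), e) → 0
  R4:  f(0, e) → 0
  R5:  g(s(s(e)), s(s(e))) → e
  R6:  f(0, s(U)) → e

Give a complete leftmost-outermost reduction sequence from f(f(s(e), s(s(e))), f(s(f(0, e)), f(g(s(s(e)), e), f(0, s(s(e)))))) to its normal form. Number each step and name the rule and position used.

1. f(f(s(e), s(s(e))), f(s(f(0, e)), f(g(s(s(e)), e), f(0, s(s(e))))))  →  f(e, f(s(f(0, e)), f(g(s(s(e)), e), f(0, s(s(e))))))   [R1 at 1]
2. f(e, f(s(f(0, e)), f(g(s(s(e)), e), f(0, s(s(e))))))  →  f(e, e)   [R1 at 2]
3. f(e, e)  →  s(s(0))   [R2 at ε]

s(s(0))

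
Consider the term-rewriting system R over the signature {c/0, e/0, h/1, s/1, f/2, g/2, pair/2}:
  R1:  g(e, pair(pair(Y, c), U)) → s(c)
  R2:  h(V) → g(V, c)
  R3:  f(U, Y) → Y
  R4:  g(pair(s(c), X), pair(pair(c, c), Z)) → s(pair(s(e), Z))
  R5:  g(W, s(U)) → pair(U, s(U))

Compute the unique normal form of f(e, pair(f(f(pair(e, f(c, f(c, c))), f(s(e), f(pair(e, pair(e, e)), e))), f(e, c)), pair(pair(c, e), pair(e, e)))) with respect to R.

1. f(e, pair(f(f(pair(e, f(c, f(c, c))), f(s(e), f(pair(e, pair(e, e)), e))), f(e, c)), pair(pair(c, e), pair(e, e))))  →  pair(f(f(pair(e, f(c, f(c, c))), f(s(e), f(pair(e, pair(e, e)), e))), f(e, c)), pair(pair(c, e), pair(e, e)))   [R3 at ε]
2. pair(f(f(pair(e, f(c, f(c, c))), f(s(e), f(pair(e, pair(e, e)), e))), f(e, c)), pair(pair(c, e), pair(e, e)))  →  pair(f(e, c), pair(pair(c, e), pair(e, e)))   [R3 at 1]
3. pair(f(e, c), pair(pair(c, e), pair(e, e)))  →  pair(c, pair(pair(c, e), pair(e, e)))   [R3 at 1]

pair(c, pair(pair(c, e), pair(e, e)))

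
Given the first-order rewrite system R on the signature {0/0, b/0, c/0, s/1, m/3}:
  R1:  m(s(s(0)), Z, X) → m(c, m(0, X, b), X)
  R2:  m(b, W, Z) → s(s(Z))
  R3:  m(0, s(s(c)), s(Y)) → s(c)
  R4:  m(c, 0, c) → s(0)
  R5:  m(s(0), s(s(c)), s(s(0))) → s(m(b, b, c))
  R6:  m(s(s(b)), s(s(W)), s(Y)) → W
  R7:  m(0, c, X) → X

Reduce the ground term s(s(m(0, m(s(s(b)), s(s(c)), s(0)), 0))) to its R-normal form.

1. s(s(m(0, m(s(s(b)), s(s(c)), s(0)), 0)))  →  s(s(m(0, c, 0)))   [R6 at 1.1.2]
2. s(s(m(0, c, 0)))  →  s(s(0))   [R7 at 1.1]

s(s(0))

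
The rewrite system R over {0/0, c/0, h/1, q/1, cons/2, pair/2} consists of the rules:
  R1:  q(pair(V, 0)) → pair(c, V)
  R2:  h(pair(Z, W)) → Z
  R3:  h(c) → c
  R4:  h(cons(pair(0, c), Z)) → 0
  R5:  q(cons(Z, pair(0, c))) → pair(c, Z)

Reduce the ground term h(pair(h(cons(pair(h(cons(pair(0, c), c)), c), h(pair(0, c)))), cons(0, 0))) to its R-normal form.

1. h(pair(h(cons(pair(h(cons(pair(0, c), c)), c), h(pair(0, c)))), cons(0, 0)))  →  h(cons(pair(h(cons(pair(0, c), c)), c), h(pair(0, c))))   [R2 at ε]
2. h(cons(pair(h(cons(pair(0, c), c)), c), h(pair(0, c))))  →  h(cons(pair(0, c), h(pair(0, c))))   [R4 at 1.1.1]
3. h(cons(pair(0, c), h(pair(0, c))))  →  0   [R4 at ε]

0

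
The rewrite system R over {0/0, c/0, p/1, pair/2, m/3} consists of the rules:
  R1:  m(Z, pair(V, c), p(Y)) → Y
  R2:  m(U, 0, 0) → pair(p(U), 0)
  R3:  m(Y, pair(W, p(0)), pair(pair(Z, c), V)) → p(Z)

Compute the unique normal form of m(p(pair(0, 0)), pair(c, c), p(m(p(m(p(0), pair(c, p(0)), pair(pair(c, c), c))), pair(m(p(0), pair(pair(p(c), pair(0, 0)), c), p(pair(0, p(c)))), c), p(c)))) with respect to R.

c

1. m(p(pair(0, 0)), pair(c, c), p(m(p(m(p(0), pair(c, p(0)), pair(pair(c, c), c))), pair(m(p(0), pair(pair(p(c), pair(0, 0)), c), p(pair(0, p(c)))), c), p(c))))  →  m(p(m(p(0), pair(c, p(0)), pair(pair(c, c), c))), pair(m(p(0), pair(pair(p(c), pair(0, 0)), c), p(pair(0, p(c)))), c), p(c))   [R1 at ε]
2. m(p(m(p(0), pair(c, p(0)), pair(pair(c, c), c))), pair(m(p(0), pair(pair(p(c), pair(0, 0)), c), p(pair(0, p(c)))), c), p(c))  →  c   [R1 at ε]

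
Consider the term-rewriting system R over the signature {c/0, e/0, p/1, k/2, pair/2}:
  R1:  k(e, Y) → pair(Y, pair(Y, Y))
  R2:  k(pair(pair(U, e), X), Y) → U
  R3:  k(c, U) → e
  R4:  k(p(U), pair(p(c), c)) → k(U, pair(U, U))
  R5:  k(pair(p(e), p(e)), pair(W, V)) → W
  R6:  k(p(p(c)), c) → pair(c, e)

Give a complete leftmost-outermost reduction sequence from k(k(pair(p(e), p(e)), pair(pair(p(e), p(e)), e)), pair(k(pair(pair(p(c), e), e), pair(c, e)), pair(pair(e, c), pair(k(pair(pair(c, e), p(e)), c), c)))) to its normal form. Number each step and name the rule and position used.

1. k(k(pair(p(e), p(e)), pair(pair(p(e), p(e)), e)), pair(k(pair(pair(p(c), e), e), pair(c, e)), pair(pair(e, c), pair(k(pair(pair(c, e), p(e)), c), c))))  →  k(pair(p(e), p(e)), pair(k(pair(pair(p(c), e), e), pair(c, e)), pair(pair(e, c), pair(k(pair(pair(c, e), p(e)), c), c))))   [R5 at 1]
2. k(pair(p(e), p(e)), pair(k(pair(pair(p(c), e), e), pair(c, e)), pair(pair(e, c), pair(k(pair(pair(c, e), p(e)), c), c))))  →  k(pair(pair(p(c), e), e), pair(c, e))   [R5 at ε]
3. k(pair(pair(p(c), e), e), pair(c, e))  →  p(c)   [R2 at ε]

p(c)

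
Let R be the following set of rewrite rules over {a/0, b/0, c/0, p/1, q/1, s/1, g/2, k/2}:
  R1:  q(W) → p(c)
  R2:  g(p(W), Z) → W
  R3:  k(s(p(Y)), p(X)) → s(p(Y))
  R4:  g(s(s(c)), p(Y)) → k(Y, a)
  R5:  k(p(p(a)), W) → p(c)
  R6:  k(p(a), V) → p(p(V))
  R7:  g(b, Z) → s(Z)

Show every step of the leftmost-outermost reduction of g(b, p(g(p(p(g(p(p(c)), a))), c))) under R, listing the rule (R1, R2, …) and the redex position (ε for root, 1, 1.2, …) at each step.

1. g(b, p(g(p(p(g(p(p(c)), a))), c)))  →  s(p(g(p(p(g(p(p(c)), a))), c)))   [R7 at ε]
2. s(p(g(p(p(g(p(p(c)), a))), c)))  →  s(p(p(g(p(p(c)), a))))   [R2 at 1.1]
3. s(p(p(g(p(p(c)), a))))  →  s(p(p(p(c))))   [R2 at 1.1.1]

s(p(p(p(c))))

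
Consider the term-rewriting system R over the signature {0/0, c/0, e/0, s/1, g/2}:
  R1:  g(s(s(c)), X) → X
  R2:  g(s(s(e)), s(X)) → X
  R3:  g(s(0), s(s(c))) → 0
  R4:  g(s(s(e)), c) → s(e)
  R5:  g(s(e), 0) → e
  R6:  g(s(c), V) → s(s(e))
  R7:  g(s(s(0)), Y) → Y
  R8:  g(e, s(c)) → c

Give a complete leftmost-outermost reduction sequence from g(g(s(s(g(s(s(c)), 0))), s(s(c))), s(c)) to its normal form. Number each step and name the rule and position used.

1. g(g(s(s(g(s(s(c)), 0))), s(s(c))), s(c))  →  g(g(s(s(0)), s(s(c))), s(c))   [R1 at 1.1.1.1]
2. g(g(s(s(0)), s(s(c))), s(c))  →  g(s(s(c)), s(c))   [R7 at 1]
3. g(s(s(c)), s(c))  →  s(c)   [R1 at ε]

s(c)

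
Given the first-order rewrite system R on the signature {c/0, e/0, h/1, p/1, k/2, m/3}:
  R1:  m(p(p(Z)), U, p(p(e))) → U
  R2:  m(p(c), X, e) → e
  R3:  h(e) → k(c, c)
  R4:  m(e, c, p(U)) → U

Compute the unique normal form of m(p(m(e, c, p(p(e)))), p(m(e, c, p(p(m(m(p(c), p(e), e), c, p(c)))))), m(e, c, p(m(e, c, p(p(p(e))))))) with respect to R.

1. m(p(m(e, c, p(p(e)))), p(m(e, c, p(p(m(m(p(c), p(e), e), c, p(c)))))), m(e, c, p(m(e, c, p(p(p(e)))))))  →  m(p(p(e)), p(m(e, c, p(p(m(m(p(c), p(e), e), c, p(c)))))), m(e, c, p(m(e, c, p(p(p(e)))))))   [R4 at 1.1]
2. m(p(p(e)), p(m(e, c, p(p(m(m(p(c), p(e), e), c, p(c)))))), m(e, c, p(m(e, c, p(p(p(e)))))))  →  m(p(p(e)), p(p(m(m(p(c), p(e), e), c, p(c)))), m(e, c, p(m(e, c, p(p(p(e)))))))   [R4 at 2.1]
3. m(p(p(e)), p(p(m(m(p(c), p(e), e), c, p(c)))), m(e, c, p(m(e, c, p(p(p(e)))))))  →  m(p(p(e)), p(p(m(e, c, p(c)))), m(e, c, p(m(e, c, p(p(p(e)))))))   [R2 at 2.1.1.1]
4. m(p(p(e)), p(p(m(e, c, p(c)))), m(e, c, p(m(e, c, p(p(p(e)))))))  →  m(p(p(e)), p(p(c)), m(e, c, p(m(e, c, p(p(p(e)))))))   [R4 at 2.1.1]
5. m(p(p(e)), p(p(c)), m(e, c, p(m(e, c, p(p(p(e)))))))  →  m(p(p(e)), p(p(c)), m(e, c, p(p(p(e)))))   [R4 at 3]
6. m(p(p(e)), p(p(c)), m(e, c, p(p(p(e)))))  →  m(p(p(e)), p(p(c)), p(p(e)))   [R4 at 3]
7. m(p(p(e)), p(p(c)), p(p(e)))  →  p(p(c))   [R1 at ε]

p(p(c))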